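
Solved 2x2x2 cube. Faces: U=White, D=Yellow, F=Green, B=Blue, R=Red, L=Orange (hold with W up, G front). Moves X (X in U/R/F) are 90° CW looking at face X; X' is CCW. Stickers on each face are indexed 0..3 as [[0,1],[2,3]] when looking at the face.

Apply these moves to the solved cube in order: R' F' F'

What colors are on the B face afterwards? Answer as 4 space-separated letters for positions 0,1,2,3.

After move 1 (R'): R=RRRR U=WBWB F=GWGW D=YGYG B=YBYB
After move 2 (F'): F=WWGG U=WBRR R=GRYR D=OOYG L=OBOW
After move 3 (F'): F=WGWG U=WBGY R=OROR D=BWYG L=OROR
Query: B face = YBYB

Answer: Y B Y B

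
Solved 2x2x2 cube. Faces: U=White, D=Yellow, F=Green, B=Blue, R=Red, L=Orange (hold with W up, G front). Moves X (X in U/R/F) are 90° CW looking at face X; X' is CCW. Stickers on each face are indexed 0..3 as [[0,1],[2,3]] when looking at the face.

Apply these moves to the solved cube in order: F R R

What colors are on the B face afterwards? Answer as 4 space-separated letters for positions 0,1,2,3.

After move 1 (F): F=GGGG U=WWOO R=WRWR D=RRYY L=OYOY
After move 2 (R): R=WWRR U=WGOG F=GRGY D=RBYB B=OBWB
After move 3 (R): R=RWRW U=WROY F=GBGB D=RWYO B=GBGB
Query: B face = GBGB

Answer: G B G B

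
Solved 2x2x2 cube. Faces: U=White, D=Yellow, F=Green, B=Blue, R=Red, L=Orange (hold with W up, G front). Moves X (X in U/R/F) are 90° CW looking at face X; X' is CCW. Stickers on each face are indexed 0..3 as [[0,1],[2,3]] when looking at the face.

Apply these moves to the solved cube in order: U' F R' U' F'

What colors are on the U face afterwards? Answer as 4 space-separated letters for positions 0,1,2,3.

After move 1 (U'): U=WWWW F=OOGG R=GGRR B=RRBB L=BBOO
After move 2 (F): F=GOGO U=WWOB R=WGWR D=RGYY L=BYOY
After move 3 (R'): R=GRWW U=WBOR F=GWGB D=ROYO B=YRGB
After move 4 (U'): U=BRWO F=BYGB R=GWWW B=GRGB L=YROY
After move 5 (F'): F=YBBG U=BRGW R=OWRW D=RYYO L=YOOW
Query: U face = BRGW

Answer: B R G W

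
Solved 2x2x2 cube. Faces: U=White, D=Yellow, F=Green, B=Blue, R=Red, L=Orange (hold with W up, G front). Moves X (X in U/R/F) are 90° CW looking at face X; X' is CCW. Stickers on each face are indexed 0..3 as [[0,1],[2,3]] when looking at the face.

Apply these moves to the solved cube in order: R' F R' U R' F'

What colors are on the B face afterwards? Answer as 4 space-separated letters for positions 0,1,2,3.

Answer: W Y G B

Derivation:
After move 1 (R'): R=RRRR U=WBWB F=GWGW D=YGYG B=YBYB
After move 2 (F): F=GGWW U=WBOO R=WRBR D=RRYG L=OYOG
After move 3 (R'): R=RRWB U=WYOY F=GBWO D=RGYW B=GBRB
After move 4 (U): U=OWYY F=RRWO R=GBWB B=OYRB L=GBOG
After move 5 (R'): R=BBGW U=ORYO F=RWWY D=RRYO B=WYGB
After move 6 (F'): F=WYRW U=ORBG R=RBRW D=BGYO L=GOOY
Query: B face = WYGB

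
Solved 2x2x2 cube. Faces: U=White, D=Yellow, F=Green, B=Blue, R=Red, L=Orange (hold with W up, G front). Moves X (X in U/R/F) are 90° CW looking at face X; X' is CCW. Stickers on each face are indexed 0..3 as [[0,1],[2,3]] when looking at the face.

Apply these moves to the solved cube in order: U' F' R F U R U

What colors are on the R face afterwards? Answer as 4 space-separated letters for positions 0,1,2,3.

After move 1 (U'): U=WWWW F=OOGG R=GGRR B=RRBB L=BBOO
After move 2 (F'): F=OGOG U=WWGR R=YGYR D=BOYY L=BWOW
After move 3 (R): R=YYRG U=WGGG F=OOOY D=BBYR B=RRWB
After move 4 (F): F=OOYO U=WGWW R=GYGG D=RYYR L=BBOB
After move 5 (U): U=WWWG F=GYYO R=RRGG B=BBWB L=OOOB
After move 6 (R): R=GRGR U=WYWO F=GYYR D=RWYB B=GBWB
After move 7 (U): U=WWOY F=GRYR R=GBGR B=OOWB L=GYOB
Query: R face = GBGR

Answer: G B G R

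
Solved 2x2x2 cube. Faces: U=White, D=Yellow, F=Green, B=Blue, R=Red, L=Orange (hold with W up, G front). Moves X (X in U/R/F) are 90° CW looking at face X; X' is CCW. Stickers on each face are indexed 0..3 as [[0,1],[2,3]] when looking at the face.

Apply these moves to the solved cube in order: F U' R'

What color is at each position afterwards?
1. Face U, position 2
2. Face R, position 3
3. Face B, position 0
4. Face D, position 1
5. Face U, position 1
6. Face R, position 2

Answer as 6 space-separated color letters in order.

Answer: W W Y Y B G

Derivation:
After move 1 (F): F=GGGG U=WWOO R=WRWR D=RRYY L=OYOY
After move 2 (U'): U=WOWO F=OYGG R=GGWR B=WRBB L=BBOY
After move 3 (R'): R=GRGW U=WBWW F=OOGO D=RYYG B=YRRB
Query 1: U[2] = W
Query 2: R[3] = W
Query 3: B[0] = Y
Query 4: D[1] = Y
Query 5: U[1] = B
Query 6: R[2] = G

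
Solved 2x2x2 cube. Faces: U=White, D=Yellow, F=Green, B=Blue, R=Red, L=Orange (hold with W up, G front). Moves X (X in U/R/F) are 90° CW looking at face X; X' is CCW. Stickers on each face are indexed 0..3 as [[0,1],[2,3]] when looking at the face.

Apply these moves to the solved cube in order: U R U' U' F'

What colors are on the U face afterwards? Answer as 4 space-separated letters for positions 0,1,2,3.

Answer: G W G R

Derivation:
After move 1 (U): U=WWWW F=RRGG R=BBRR B=OOBB L=GGOO
After move 2 (R): R=RBRB U=WRWG F=RYGY D=YBYO B=WOWB
After move 3 (U'): U=RGWW F=GGGY R=RYRB B=RBWB L=WOOO
After move 4 (U'): U=GWRW F=WOGY R=GGRB B=RYWB L=RBOO
After move 5 (F'): F=OYWG U=GWGR R=BGYB D=BOYO L=RWOR
Query: U face = GWGR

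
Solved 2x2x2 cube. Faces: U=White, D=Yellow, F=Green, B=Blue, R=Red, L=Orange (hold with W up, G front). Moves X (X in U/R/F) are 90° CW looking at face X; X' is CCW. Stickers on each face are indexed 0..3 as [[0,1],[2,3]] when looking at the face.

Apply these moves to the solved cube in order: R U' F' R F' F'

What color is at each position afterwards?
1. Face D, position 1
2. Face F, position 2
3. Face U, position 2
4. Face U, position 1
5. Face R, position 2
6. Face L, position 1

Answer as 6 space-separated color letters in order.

Answer: G O W Y W R

Derivation:
After move 1 (R): R=RRRR U=WGWG F=GYGY D=YBYB B=WBWB
After move 2 (U'): U=GGWW F=OOGY R=GYRR B=RRWB L=WBOO
After move 3 (F'): F=OYOG U=GGGR R=BYYR D=BOYB L=WWOW
After move 4 (R): R=YBRY U=GYGG F=OOOB D=BWYR B=RRGB
After move 5 (F'): F=OBOO U=GYYR R=WBBY D=WWYR L=WGOG
After move 6 (F'): F=BOOO U=GYWB R=WBWY D=GGYR L=WROY
Query 1: D[1] = G
Query 2: F[2] = O
Query 3: U[2] = W
Query 4: U[1] = Y
Query 5: R[2] = W
Query 6: L[1] = R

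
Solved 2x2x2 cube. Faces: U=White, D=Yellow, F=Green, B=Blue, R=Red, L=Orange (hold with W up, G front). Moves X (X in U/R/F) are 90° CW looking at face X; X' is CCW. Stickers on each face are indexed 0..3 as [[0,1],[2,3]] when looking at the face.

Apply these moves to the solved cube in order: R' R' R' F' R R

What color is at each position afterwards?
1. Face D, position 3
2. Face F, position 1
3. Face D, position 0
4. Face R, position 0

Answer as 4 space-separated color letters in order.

After move 1 (R'): R=RRRR U=WBWB F=GWGW D=YGYG B=YBYB
After move 2 (R'): R=RRRR U=WYWY F=GBGB D=YWYW B=GBGB
After move 3 (R'): R=RRRR U=WGWG F=GYGY D=YBYB B=WBWB
After move 4 (F'): F=YYGG U=WGRR R=BRYR D=OOYB L=OGOW
After move 5 (R): R=YBRR U=WYRG F=YOGB D=OWYW B=RBGB
After move 6 (R): R=RYRB U=WORB F=YWGW D=OGYR B=GBYB
Query 1: D[3] = R
Query 2: F[1] = W
Query 3: D[0] = O
Query 4: R[0] = R

Answer: R W O R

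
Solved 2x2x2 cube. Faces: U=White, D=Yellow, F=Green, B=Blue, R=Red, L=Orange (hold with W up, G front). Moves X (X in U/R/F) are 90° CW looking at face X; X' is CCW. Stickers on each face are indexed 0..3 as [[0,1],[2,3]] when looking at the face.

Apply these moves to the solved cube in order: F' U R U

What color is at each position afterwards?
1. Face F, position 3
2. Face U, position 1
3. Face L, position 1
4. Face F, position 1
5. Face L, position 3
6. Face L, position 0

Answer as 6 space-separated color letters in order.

Answer: Y R O B W Y

Derivation:
After move 1 (F'): F=GGGG U=WWRR R=YRYR D=OOYY L=OWOW
After move 2 (U): U=RWRW F=YRGG R=BBYR B=OWBB L=GGOW
After move 3 (R): R=YBRB U=RRRG F=YOGY D=OBYO B=WWWB
After move 4 (U): U=RRGR F=YBGY R=WWRB B=GGWB L=YOOW
Query 1: F[3] = Y
Query 2: U[1] = R
Query 3: L[1] = O
Query 4: F[1] = B
Query 5: L[3] = W
Query 6: L[0] = Y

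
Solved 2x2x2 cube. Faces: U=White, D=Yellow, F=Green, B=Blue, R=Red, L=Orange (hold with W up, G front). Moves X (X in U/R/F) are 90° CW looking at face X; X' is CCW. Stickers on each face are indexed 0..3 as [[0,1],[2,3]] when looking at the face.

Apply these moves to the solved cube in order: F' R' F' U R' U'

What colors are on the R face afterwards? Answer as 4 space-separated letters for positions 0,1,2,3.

Answer: G W Y O

Derivation:
After move 1 (F'): F=GGGG U=WWRR R=YRYR D=OOYY L=OWOW
After move 2 (R'): R=RRYY U=WBRB F=GWGR D=OGYG B=YBOB
After move 3 (F'): F=WRGG U=WBRY R=GROY D=WWYG L=OBOR
After move 4 (U): U=RWYB F=GRGG R=YBOY B=OBOB L=WROR
After move 5 (R'): R=BYYO U=ROYO F=GWGB D=WRYG B=GBWB
After move 6 (U'): U=OORY F=WRGB R=GWYO B=BYWB L=GBOR
Query: R face = GWYO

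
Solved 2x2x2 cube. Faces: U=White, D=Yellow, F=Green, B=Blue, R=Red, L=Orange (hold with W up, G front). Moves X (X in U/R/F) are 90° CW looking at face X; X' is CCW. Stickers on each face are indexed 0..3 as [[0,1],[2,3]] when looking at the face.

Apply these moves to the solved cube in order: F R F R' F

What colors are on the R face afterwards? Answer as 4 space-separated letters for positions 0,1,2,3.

After move 1 (F): F=GGGG U=WWOO R=WRWR D=RRYY L=OYOY
After move 2 (R): R=WWRR U=WGOG F=GRGY D=RBYB B=OBWB
After move 3 (F): F=GGYR U=WGYY R=OWGR D=RWYB L=OROB
After move 4 (R'): R=WROG U=WWYO F=GGYY D=RGYR B=BBWB
After move 5 (F): F=YGYG U=WWBR R=YROG D=OWYR L=OROG
Query: R face = YROG

Answer: Y R O G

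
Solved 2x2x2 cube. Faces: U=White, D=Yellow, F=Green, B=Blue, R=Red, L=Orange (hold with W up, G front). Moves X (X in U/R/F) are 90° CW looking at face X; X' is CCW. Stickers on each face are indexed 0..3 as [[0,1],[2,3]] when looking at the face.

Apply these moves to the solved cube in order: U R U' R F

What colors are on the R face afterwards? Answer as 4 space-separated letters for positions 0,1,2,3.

Answer: W R Y Y

Derivation:
After move 1 (U): U=WWWW F=RRGG R=BBRR B=OOBB L=GGOO
After move 2 (R): R=RBRB U=WRWG F=RYGY D=YBYO B=WOWB
After move 3 (U'): U=RGWW F=GGGY R=RYRB B=RBWB L=WOOO
After move 4 (R): R=RRBY U=RGWY F=GBGO D=YWYR B=WBGB
After move 5 (F): F=GGOB U=RGOO R=WRYY D=BRYR L=WYOW
Query: R face = WRYY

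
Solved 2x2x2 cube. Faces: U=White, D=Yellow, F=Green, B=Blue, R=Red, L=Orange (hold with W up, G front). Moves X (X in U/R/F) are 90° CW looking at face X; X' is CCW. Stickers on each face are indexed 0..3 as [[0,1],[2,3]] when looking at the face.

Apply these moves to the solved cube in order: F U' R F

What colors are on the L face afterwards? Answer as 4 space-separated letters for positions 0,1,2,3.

Answer: B R O B

Derivation:
After move 1 (F): F=GGGG U=WWOO R=WRWR D=RRYY L=OYOY
After move 2 (U'): U=WOWO F=OYGG R=GGWR B=WRBB L=BBOY
After move 3 (R): R=WGRG U=WYWG F=ORGY D=RBYW B=OROB
After move 4 (F): F=GOYR U=WYYB R=WGGG D=RWYW L=BROB
Query: L face = BROB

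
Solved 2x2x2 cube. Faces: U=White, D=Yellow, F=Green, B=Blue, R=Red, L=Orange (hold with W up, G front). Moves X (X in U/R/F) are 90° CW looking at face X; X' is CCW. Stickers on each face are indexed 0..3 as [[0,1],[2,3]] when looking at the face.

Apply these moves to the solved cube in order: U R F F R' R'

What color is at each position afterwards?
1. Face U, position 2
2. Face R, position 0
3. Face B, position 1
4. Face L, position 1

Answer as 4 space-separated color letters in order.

Answer: B B O R

Derivation:
After move 1 (U): U=WWWW F=RRGG R=BBRR B=OOBB L=GGOO
After move 2 (R): R=RBRB U=WRWG F=RYGY D=YBYO B=WOWB
After move 3 (F): F=GRYY U=WROG R=WBGB D=RRYO L=GYOB
After move 4 (F): F=YGYR U=WRBY R=OBGB D=GWYO L=GROR
After move 5 (R'): R=BBOG U=WWBW F=YRYY D=GGYR B=OOWB
After move 6 (R'): R=BGBO U=WWBO F=YWYW D=GRYY B=ROGB
Query 1: U[2] = B
Query 2: R[0] = B
Query 3: B[1] = O
Query 4: L[1] = R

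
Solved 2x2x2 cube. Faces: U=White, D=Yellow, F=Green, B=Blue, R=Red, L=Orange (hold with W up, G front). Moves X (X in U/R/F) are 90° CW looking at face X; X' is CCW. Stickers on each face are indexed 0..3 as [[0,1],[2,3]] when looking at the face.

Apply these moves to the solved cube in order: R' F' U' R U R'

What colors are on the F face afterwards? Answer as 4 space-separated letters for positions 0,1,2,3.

After move 1 (R'): R=RRRR U=WBWB F=GWGW D=YGYG B=YBYB
After move 2 (F'): F=WWGG U=WBRR R=GRYR D=OOYG L=OBOW
After move 3 (U'): U=BRWR F=OBGG R=WWYR B=GRYB L=YBOW
After move 4 (R): R=YWRW U=BBWG F=OOGG D=OYYG B=RRRB
After move 5 (U): U=WBGB F=YWGG R=RRRW B=YBRB L=OOOW
After move 6 (R'): R=RWRR U=WRGY F=YBGB D=OWYG B=GBYB
Query: F face = YBGB

Answer: Y B G B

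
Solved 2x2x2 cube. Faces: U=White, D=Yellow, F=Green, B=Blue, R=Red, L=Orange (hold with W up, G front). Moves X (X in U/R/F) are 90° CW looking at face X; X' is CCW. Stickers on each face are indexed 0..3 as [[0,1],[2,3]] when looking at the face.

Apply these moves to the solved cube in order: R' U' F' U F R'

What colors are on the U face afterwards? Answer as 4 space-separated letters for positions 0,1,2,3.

Answer: G Y W Y

Derivation:
After move 1 (R'): R=RRRR U=WBWB F=GWGW D=YGYG B=YBYB
After move 2 (U'): U=BBWW F=OOGW R=GWRR B=RRYB L=YBOO
After move 3 (F'): F=OWOG U=BBGR R=GWYR D=BOYG L=YWOW
After move 4 (U): U=GBRB F=GWOG R=RRYR B=YWYB L=OWOW
After move 5 (F): F=OGGW U=GBWW R=RRBR D=YRYG L=OBOO
After move 6 (R'): R=RRRB U=GYWY F=OBGW D=YGYW B=GWRB
Query: U face = GYWY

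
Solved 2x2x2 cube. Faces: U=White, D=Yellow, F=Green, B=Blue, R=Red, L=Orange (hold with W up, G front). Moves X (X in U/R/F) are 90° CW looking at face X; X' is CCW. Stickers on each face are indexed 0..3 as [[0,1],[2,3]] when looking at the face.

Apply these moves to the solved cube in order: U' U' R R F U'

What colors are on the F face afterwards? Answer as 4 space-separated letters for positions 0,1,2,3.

Answer: R Y G B

Derivation:
After move 1 (U'): U=WWWW F=OOGG R=GGRR B=RRBB L=BBOO
After move 2 (U'): U=WWWW F=BBGG R=OORR B=GGBB L=RROO
After move 3 (R): R=RORO U=WBWG F=BYGY D=YBYG B=WGWB
After move 4 (R): R=RROO U=WYWY F=BBGG D=YWYW B=GGBB
After move 5 (F): F=GBGB U=WYOR R=WRYO D=ORYW L=RYOW
After move 6 (U'): U=YRWO F=RYGB R=GBYO B=WRBB L=GGOW
Query: F face = RYGB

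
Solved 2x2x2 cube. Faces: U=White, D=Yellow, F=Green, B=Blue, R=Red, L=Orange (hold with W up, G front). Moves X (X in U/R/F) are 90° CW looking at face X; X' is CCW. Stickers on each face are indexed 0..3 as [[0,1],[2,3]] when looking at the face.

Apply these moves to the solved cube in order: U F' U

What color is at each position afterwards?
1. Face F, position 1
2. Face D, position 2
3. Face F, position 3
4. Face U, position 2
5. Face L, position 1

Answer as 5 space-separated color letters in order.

Answer: B Y G R G

Derivation:
After move 1 (U): U=WWWW F=RRGG R=BBRR B=OOBB L=GGOO
After move 2 (F'): F=RGRG U=WWBR R=YBYR D=GOYY L=GWOW
After move 3 (U): U=BWRW F=YBRG R=OOYR B=GWBB L=RGOW
Query 1: F[1] = B
Query 2: D[2] = Y
Query 3: F[3] = G
Query 4: U[2] = R
Query 5: L[1] = G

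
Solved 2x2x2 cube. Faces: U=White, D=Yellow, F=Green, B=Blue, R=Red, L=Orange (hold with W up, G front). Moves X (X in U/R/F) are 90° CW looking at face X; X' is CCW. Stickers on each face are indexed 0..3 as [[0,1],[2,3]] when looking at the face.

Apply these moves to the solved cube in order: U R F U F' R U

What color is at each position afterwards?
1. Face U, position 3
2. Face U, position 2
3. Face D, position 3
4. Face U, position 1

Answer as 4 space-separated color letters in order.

Answer: Y Y G O

Derivation:
After move 1 (U): U=WWWW F=RRGG R=BBRR B=OOBB L=GGOO
After move 2 (R): R=RBRB U=WRWG F=RYGY D=YBYO B=WOWB
After move 3 (F): F=GRYY U=WROG R=WBGB D=RRYO L=GYOB
After move 4 (U): U=OWGR F=WBYY R=WOGB B=GYWB L=GROB
After move 5 (F'): F=BYWY U=OWWG R=RORB D=RBYO L=GROG
After move 6 (R): R=RRBO U=OYWY F=BBWO D=RWYG B=GYWB
After move 7 (U): U=WOYY F=RRWO R=GYBO B=GRWB L=BBOG
Query 1: U[3] = Y
Query 2: U[2] = Y
Query 3: D[3] = G
Query 4: U[1] = O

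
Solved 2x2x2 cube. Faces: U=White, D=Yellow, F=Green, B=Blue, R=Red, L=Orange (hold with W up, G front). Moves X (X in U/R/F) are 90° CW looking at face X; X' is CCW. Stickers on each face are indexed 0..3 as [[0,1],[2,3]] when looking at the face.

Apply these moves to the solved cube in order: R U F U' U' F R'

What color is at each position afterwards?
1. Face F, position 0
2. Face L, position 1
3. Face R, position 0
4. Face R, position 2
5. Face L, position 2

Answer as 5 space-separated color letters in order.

After move 1 (R): R=RRRR U=WGWG F=GYGY D=YBYB B=WBWB
After move 2 (U): U=WWGG F=RRGY R=WBRR B=OOWB L=GYOO
After move 3 (F): F=GRYR U=WWOY R=GBGR D=RWYB L=GYOB
After move 4 (U'): U=WYWO F=GYYR R=GRGR B=GBWB L=OOOB
After move 5 (U'): U=YOWW F=OOYR R=GYGR B=GRWB L=GBOB
After move 6 (F): F=YORO U=YOBB R=WYWR D=GGYB L=GROW
After move 7 (R'): R=YRWW U=YWBG F=YORB D=GOYO B=BRGB
Query 1: F[0] = Y
Query 2: L[1] = R
Query 3: R[0] = Y
Query 4: R[2] = W
Query 5: L[2] = O

Answer: Y R Y W O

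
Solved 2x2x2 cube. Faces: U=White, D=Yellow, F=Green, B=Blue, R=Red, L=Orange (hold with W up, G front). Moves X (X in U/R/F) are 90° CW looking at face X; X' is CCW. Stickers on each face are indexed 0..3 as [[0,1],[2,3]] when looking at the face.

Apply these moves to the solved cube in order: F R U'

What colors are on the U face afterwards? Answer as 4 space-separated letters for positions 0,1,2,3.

Answer: G G W O

Derivation:
After move 1 (F): F=GGGG U=WWOO R=WRWR D=RRYY L=OYOY
After move 2 (R): R=WWRR U=WGOG F=GRGY D=RBYB B=OBWB
After move 3 (U'): U=GGWO F=OYGY R=GRRR B=WWWB L=OBOY
Query: U face = GGWO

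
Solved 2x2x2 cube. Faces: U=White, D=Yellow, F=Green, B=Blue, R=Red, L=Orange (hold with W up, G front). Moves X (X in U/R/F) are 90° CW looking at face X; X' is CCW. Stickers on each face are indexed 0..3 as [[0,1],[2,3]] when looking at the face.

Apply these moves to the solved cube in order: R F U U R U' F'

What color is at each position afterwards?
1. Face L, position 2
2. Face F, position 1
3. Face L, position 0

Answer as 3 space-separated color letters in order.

Answer: O B W

Derivation:
After move 1 (R): R=RRRR U=WGWG F=GYGY D=YBYB B=WBWB
After move 2 (F): F=GGYY U=WGOO R=WRGR D=RRYB L=OYOB
After move 3 (U): U=OWOG F=WRYY R=WBGR B=OYWB L=GGOB
After move 4 (U): U=OOGW F=WBYY R=OYGR B=GGWB L=WROB
After move 5 (R): R=GORY U=OBGY F=WRYB D=RWYG B=WGOB
After move 6 (U'): U=BYOG F=WRYB R=WRRY B=GOOB L=WGOB
After move 7 (F'): F=RBWY U=BYWR R=WRRY D=GBYG L=WGOO
Query 1: L[2] = O
Query 2: F[1] = B
Query 3: L[0] = W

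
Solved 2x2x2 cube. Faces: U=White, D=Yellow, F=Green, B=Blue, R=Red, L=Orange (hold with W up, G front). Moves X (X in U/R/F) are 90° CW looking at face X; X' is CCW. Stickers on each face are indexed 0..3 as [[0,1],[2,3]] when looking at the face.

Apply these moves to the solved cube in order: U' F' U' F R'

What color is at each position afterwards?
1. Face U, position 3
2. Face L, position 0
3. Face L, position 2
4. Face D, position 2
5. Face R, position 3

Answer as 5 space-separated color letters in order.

After move 1 (U'): U=WWWW F=OOGG R=GGRR B=RRBB L=BBOO
After move 2 (F'): F=OGOG U=WWGR R=YGYR D=BOYY L=BWOW
After move 3 (U'): U=WRWG F=BWOG R=OGYR B=YGBB L=RROW
After move 4 (F): F=OBGW U=WRWR R=WGGR D=YOYY L=RBOO
After move 5 (R'): R=GRWG U=WBWY F=ORGR D=YBYW B=YGOB
Query 1: U[3] = Y
Query 2: L[0] = R
Query 3: L[2] = O
Query 4: D[2] = Y
Query 5: R[3] = G

Answer: Y R O Y G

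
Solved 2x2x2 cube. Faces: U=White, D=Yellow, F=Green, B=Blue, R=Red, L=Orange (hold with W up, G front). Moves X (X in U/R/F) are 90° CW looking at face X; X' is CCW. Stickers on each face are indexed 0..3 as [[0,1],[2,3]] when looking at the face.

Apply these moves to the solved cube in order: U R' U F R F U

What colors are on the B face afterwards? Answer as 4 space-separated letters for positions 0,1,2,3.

Answer: R B W B

Derivation:
After move 1 (U): U=WWWW F=RRGG R=BBRR B=OOBB L=GGOO
After move 2 (R'): R=BRBR U=WBWO F=RWGW D=YRYG B=YOYB
After move 3 (U): U=WWOB F=BRGW R=YOBR B=GGYB L=RWOO
After move 4 (F): F=GBWR U=WWOW R=OOBR D=BYYG L=RYOR
After move 5 (R): R=BORO U=WBOR F=GYWG D=BYYG B=WGWB
After move 6 (F): F=WGGY U=WBRY R=OORO D=RBYG L=RBOY
After move 7 (U): U=RWYB F=OOGY R=WGRO B=RBWB L=WGOY
Query: B face = RBWB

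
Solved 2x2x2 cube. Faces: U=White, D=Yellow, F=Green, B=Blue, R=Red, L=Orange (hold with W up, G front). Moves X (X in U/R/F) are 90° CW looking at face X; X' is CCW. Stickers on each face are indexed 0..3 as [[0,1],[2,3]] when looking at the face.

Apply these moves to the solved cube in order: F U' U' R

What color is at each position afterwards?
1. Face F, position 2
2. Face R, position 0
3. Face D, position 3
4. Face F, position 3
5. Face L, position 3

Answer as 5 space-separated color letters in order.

After move 1 (F): F=GGGG U=WWOO R=WRWR D=RRYY L=OYOY
After move 2 (U'): U=WOWO F=OYGG R=GGWR B=WRBB L=BBOY
After move 3 (U'): U=OOWW F=BBGG R=OYWR B=GGBB L=WROY
After move 4 (R): R=WORY U=OBWG F=BRGY D=RBYG B=WGOB
Query 1: F[2] = G
Query 2: R[0] = W
Query 3: D[3] = G
Query 4: F[3] = Y
Query 5: L[3] = Y

Answer: G W G Y Y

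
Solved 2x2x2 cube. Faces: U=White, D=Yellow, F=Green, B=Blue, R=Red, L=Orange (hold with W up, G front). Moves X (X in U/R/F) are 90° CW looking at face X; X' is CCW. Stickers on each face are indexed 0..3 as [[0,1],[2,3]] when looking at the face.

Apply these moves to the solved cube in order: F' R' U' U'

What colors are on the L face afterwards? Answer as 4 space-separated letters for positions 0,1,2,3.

After move 1 (F'): F=GGGG U=WWRR R=YRYR D=OOYY L=OWOW
After move 2 (R'): R=RRYY U=WBRB F=GWGR D=OGYG B=YBOB
After move 3 (U'): U=BBWR F=OWGR R=GWYY B=RROB L=YBOW
After move 4 (U'): U=BRBW F=YBGR R=OWYY B=GWOB L=RROW
Query: L face = RROW

Answer: R R O W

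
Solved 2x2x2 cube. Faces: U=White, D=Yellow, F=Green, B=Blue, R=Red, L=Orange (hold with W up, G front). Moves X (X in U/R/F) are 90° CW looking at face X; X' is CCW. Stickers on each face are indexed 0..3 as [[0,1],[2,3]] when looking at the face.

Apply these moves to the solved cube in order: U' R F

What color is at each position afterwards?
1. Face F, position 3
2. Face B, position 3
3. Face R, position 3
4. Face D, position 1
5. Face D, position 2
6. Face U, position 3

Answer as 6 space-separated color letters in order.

After move 1 (U'): U=WWWW F=OOGG R=GGRR B=RRBB L=BBOO
After move 2 (R): R=RGRG U=WOWG F=OYGY D=YBYR B=WRWB
After move 3 (F): F=GOYY U=WOOB R=WGGG D=RRYR L=BYOB
Query 1: F[3] = Y
Query 2: B[3] = B
Query 3: R[3] = G
Query 4: D[1] = R
Query 5: D[2] = Y
Query 6: U[3] = B

Answer: Y B G R Y B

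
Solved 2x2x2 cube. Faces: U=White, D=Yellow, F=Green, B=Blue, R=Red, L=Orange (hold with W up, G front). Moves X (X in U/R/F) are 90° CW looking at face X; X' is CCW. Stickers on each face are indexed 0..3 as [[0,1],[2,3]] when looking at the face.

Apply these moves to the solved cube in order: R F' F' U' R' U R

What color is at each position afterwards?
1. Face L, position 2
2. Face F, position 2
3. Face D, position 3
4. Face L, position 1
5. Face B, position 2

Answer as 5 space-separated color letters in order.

After move 1 (R): R=RRRR U=WGWG F=GYGY D=YBYB B=WBWB
After move 2 (F'): F=YYGG U=WGRR R=BRYR D=OOYB L=OGOW
After move 3 (F'): F=YGYG U=WGBY R=OROR D=GWYB L=OROR
After move 4 (U'): U=GYWB F=ORYG R=YGOR B=ORWB L=WBOR
After move 5 (R'): R=GRYO U=GWWO F=OYYB D=GRYG B=BRWB
After move 6 (U): U=WGOW F=GRYB R=BRYO B=WBWB L=OYOR
After move 7 (R): R=YBOR U=WROB F=GRYG D=GWYW B=WBGB
Query 1: L[2] = O
Query 2: F[2] = Y
Query 3: D[3] = W
Query 4: L[1] = Y
Query 5: B[2] = G

Answer: O Y W Y G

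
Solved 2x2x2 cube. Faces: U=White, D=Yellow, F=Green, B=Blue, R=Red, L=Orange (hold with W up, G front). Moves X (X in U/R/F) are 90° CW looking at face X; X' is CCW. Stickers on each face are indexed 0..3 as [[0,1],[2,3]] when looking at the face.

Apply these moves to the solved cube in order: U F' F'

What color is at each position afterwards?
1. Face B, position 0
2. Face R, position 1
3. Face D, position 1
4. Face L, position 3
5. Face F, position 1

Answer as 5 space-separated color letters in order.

After move 1 (U): U=WWWW F=RRGG R=BBRR B=OOBB L=GGOO
After move 2 (F'): F=RGRG U=WWBR R=YBYR D=GOYY L=GWOW
After move 3 (F'): F=GGRR U=WWYY R=OBGR D=WWYY L=GROB
Query 1: B[0] = O
Query 2: R[1] = B
Query 3: D[1] = W
Query 4: L[3] = B
Query 5: F[1] = G

Answer: O B W B G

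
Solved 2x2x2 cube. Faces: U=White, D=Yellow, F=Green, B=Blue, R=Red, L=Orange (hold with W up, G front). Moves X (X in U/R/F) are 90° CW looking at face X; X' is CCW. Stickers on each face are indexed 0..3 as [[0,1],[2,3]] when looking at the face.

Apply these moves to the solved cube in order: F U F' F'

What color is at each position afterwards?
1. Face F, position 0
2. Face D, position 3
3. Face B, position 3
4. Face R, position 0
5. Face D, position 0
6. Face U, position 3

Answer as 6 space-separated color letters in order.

After move 1 (F): F=GGGG U=WWOO R=WRWR D=RRYY L=OYOY
After move 2 (U): U=OWOW F=WRGG R=BBWR B=OYBB L=GGOY
After move 3 (F'): F=RGWG U=OWBW R=RBRR D=GYYY L=GWOO
After move 4 (F'): F=GGRW U=OWRR R=YBGR D=WOYY L=GWOB
Query 1: F[0] = G
Query 2: D[3] = Y
Query 3: B[3] = B
Query 4: R[0] = Y
Query 5: D[0] = W
Query 6: U[3] = R

Answer: G Y B Y W R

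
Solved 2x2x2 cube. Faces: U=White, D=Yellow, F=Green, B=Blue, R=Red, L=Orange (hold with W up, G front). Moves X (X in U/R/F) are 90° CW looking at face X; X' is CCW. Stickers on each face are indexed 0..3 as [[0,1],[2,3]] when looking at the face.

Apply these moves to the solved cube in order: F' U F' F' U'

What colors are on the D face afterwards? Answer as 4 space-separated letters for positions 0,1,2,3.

After move 1 (F'): F=GGGG U=WWRR R=YRYR D=OOYY L=OWOW
After move 2 (U): U=RWRW F=YRGG R=BBYR B=OWBB L=GGOW
After move 3 (F'): F=RGYG U=RWBY R=OBOR D=GWYY L=GWOR
After move 4 (F'): F=GGRY U=RWOO R=WBGR D=WRYY L=GYOB
After move 5 (U'): U=WORO F=GYRY R=GGGR B=WBBB L=OWOB
Query: D face = WRYY

Answer: W R Y Y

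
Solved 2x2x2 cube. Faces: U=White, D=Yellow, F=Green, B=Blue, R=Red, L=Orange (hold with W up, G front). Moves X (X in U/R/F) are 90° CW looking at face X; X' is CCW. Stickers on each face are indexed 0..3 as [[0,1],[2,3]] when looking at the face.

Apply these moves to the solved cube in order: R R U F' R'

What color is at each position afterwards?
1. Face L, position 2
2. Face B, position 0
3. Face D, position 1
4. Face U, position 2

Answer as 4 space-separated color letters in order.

After move 1 (R): R=RRRR U=WGWG F=GYGY D=YBYB B=WBWB
After move 2 (R): R=RRRR U=WYWY F=GBGB D=YWYW B=GBGB
After move 3 (U): U=WWYY F=RRGB R=GBRR B=OOGB L=GBOO
After move 4 (F'): F=RBRG U=WWGR R=WBYR D=BOYW L=GYOY
After move 5 (R'): R=BRWY U=WGGO F=RWRR D=BBYG B=WOOB
Query 1: L[2] = O
Query 2: B[0] = W
Query 3: D[1] = B
Query 4: U[2] = G

Answer: O W B G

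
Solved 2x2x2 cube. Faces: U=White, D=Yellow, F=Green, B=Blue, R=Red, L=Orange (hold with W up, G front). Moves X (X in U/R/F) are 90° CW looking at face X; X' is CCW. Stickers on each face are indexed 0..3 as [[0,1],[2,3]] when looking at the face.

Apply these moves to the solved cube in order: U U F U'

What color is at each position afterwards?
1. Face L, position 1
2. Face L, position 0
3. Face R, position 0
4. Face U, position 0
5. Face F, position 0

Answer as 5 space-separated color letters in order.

After move 1 (U): U=WWWW F=RRGG R=BBRR B=OOBB L=GGOO
After move 2 (U): U=WWWW F=BBGG R=OORR B=GGBB L=RROO
After move 3 (F): F=GBGB U=WWOR R=WOWR D=ROYY L=RYOY
After move 4 (U'): U=WRWO F=RYGB R=GBWR B=WOBB L=GGOY
Query 1: L[1] = G
Query 2: L[0] = G
Query 3: R[0] = G
Query 4: U[0] = W
Query 5: F[0] = R

Answer: G G G W R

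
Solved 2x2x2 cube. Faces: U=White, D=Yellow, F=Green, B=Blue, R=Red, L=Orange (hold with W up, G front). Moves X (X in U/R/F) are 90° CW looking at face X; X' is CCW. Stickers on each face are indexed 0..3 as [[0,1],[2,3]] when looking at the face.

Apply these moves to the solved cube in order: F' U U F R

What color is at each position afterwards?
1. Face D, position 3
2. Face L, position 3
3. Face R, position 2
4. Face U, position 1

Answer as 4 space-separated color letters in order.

Answer: G O R B

Derivation:
After move 1 (F'): F=GGGG U=WWRR R=YRYR D=OOYY L=OWOW
After move 2 (U): U=RWRW F=YRGG R=BBYR B=OWBB L=GGOW
After move 3 (U): U=RRWW F=BBGG R=OWYR B=GGBB L=YROW
After move 4 (F): F=GBGB U=RRWR R=WWWR D=YOYY L=YOOO
After move 5 (R): R=WWRW U=RBWB F=GOGY D=YBYG B=RGRB
Query 1: D[3] = G
Query 2: L[3] = O
Query 3: R[2] = R
Query 4: U[1] = B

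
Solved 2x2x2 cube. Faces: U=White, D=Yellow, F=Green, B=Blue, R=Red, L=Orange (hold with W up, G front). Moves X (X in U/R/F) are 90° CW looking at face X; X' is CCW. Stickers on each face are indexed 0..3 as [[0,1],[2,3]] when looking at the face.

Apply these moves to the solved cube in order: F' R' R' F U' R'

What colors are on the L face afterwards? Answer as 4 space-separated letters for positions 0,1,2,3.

Answer: G B O W

Derivation:
After move 1 (F'): F=GGGG U=WWRR R=YRYR D=OOYY L=OWOW
After move 2 (R'): R=RRYY U=WBRB F=GWGR D=OGYG B=YBOB
After move 3 (R'): R=RYRY U=WORY F=GBGB D=OWYR B=GBGB
After move 4 (F): F=GGBB U=WOWW R=RYYY D=RRYR L=OOOW
After move 5 (U'): U=OWWW F=OOBB R=GGYY B=RYGB L=GBOW
After move 6 (R'): R=GYGY U=OGWR F=OWBW D=ROYB B=RYRB
Query: L face = GBOW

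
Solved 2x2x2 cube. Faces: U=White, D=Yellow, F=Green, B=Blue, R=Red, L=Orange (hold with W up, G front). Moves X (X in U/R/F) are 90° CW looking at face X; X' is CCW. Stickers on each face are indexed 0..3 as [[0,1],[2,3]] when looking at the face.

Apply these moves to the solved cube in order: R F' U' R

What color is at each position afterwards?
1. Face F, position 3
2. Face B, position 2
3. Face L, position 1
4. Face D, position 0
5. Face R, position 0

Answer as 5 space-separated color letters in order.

Answer: B R B O Y

Derivation:
After move 1 (R): R=RRRR U=WGWG F=GYGY D=YBYB B=WBWB
After move 2 (F'): F=YYGG U=WGRR R=BRYR D=OOYB L=OGOW
After move 3 (U'): U=GRWR F=OGGG R=YYYR B=BRWB L=WBOW
After move 4 (R): R=YYRY U=GGWG F=OOGB D=OWYB B=RRRB
Query 1: F[3] = B
Query 2: B[2] = R
Query 3: L[1] = B
Query 4: D[0] = O
Query 5: R[0] = Y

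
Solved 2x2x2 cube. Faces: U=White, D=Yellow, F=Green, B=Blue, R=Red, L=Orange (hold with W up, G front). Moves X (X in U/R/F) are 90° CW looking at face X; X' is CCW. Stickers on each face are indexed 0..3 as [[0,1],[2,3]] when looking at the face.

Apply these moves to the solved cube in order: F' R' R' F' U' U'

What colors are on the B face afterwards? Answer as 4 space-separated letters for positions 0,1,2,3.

Answer: B B G B

Derivation:
After move 1 (F'): F=GGGG U=WWRR R=YRYR D=OOYY L=OWOW
After move 2 (R'): R=RRYY U=WBRB F=GWGR D=OGYG B=YBOB
After move 3 (R'): R=RYRY U=WORY F=GBGB D=OWYR B=GBGB
After move 4 (F'): F=BBGG U=WORR R=WYOY D=WWYR L=OYOR
After move 5 (U'): U=ORWR F=OYGG R=BBOY B=WYGB L=GBOR
After move 6 (U'): U=RROW F=GBGG R=OYOY B=BBGB L=WYOR
Query: B face = BBGB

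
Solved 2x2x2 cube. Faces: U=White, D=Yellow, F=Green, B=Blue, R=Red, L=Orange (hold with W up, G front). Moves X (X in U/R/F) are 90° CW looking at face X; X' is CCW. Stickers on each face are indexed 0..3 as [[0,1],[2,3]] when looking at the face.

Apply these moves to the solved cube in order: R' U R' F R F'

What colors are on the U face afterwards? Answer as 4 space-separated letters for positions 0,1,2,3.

Answer: W R O R

Derivation:
After move 1 (R'): R=RRRR U=WBWB F=GWGW D=YGYG B=YBYB
After move 2 (U): U=WWBB F=RRGW R=YBRR B=OOYB L=GWOO
After move 3 (R'): R=BRYR U=WYBO F=RWGB D=YRYW B=GOGB
After move 4 (F): F=GRBW U=WYOW R=BROR D=YBYW L=GYOR
After move 5 (R): R=OBRR U=WROW F=GBBW D=YGYG B=WOYB
After move 6 (F'): F=BWGB U=WROR R=GBYR D=YRYG L=GWOO
Query: U face = WROR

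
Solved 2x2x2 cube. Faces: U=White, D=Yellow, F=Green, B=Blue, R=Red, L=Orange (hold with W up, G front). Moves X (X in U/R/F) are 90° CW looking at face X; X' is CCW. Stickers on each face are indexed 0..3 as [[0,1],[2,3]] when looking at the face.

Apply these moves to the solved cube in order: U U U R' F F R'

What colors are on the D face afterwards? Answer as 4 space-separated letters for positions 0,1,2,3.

After move 1 (U): U=WWWW F=RRGG R=BBRR B=OOBB L=GGOO
After move 2 (U): U=WWWW F=BBGG R=OORR B=GGBB L=RROO
After move 3 (U): U=WWWW F=OOGG R=GGRR B=RRBB L=BBOO
After move 4 (R'): R=GRGR U=WBWR F=OWGW D=YOYG B=YRYB
After move 5 (F): F=GOWW U=WBOB R=WRRR D=GGYG L=BYOO
After move 6 (F): F=WGWO U=WBOY R=ORBR D=RWYG L=BGOG
After move 7 (R'): R=RROB U=WYOY F=WBWY D=RGYO B=GRWB
Query: D face = RGYO

Answer: R G Y O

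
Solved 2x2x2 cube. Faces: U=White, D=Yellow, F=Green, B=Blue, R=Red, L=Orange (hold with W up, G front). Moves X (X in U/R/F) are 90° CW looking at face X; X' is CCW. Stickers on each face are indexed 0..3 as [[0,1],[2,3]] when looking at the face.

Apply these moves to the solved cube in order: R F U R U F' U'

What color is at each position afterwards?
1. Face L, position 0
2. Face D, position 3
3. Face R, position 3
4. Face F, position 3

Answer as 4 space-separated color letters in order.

Answer: G O B Y

Derivation:
After move 1 (R): R=RRRR U=WGWG F=GYGY D=YBYB B=WBWB
After move 2 (F): F=GGYY U=WGOO R=WRGR D=RRYB L=OYOB
After move 3 (U): U=OWOG F=WRYY R=WBGR B=OYWB L=GGOB
After move 4 (R): R=GWRB U=OROY F=WRYB D=RWYO B=GYWB
After move 5 (U): U=OOYR F=GWYB R=GYRB B=GGWB L=WROB
After move 6 (F'): F=WBGY U=OOGR R=WYRB D=RBYO L=WROY
After move 7 (U'): U=OROG F=WRGY R=WBRB B=WYWB L=GGOY
Query 1: L[0] = G
Query 2: D[3] = O
Query 3: R[3] = B
Query 4: F[3] = Y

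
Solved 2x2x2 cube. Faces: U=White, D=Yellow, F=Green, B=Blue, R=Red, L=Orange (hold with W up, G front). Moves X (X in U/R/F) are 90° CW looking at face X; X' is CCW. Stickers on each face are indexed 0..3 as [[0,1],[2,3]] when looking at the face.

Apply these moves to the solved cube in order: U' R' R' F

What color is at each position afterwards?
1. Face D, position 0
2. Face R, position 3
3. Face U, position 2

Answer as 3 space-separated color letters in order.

After move 1 (U'): U=WWWW F=OOGG R=GGRR B=RRBB L=BBOO
After move 2 (R'): R=GRGR U=WBWR F=OWGW D=YOYG B=YRYB
After move 3 (R'): R=RRGG U=WYWY F=OBGR D=YWYW B=GROB
After move 4 (F): F=GORB U=WYOB R=WRYG D=GRYW L=BYOW
Query 1: D[0] = G
Query 2: R[3] = G
Query 3: U[2] = O

Answer: G G O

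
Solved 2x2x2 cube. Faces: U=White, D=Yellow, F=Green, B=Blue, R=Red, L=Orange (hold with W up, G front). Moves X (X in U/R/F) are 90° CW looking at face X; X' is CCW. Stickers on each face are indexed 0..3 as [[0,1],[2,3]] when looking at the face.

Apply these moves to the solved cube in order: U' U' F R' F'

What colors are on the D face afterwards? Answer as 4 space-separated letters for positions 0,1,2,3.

After move 1 (U'): U=WWWW F=OOGG R=GGRR B=RRBB L=BBOO
After move 2 (U'): U=WWWW F=BBGG R=OORR B=GGBB L=RROO
After move 3 (F): F=GBGB U=WWOR R=WOWR D=ROYY L=RYOY
After move 4 (R'): R=ORWW U=WBOG F=GWGR D=RBYB B=YGOB
After move 5 (F'): F=WRGG U=WBOW R=BRRW D=YYYB L=RGOO
Query: D face = YYYB

Answer: Y Y Y B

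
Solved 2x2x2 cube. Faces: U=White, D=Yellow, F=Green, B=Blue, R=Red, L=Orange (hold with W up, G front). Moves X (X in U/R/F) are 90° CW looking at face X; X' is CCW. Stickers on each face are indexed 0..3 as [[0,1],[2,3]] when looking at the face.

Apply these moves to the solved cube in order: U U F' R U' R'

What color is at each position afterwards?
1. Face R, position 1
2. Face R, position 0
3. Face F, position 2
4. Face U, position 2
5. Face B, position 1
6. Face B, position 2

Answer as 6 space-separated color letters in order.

After move 1 (U): U=WWWW F=RRGG R=BBRR B=OOBB L=GGOO
After move 2 (U): U=WWWW F=BBGG R=OORR B=GGBB L=RROO
After move 3 (F'): F=BGBG U=WWOR R=YOYR D=ROYY L=RWOW
After move 4 (R): R=YYRO U=WGOG F=BOBY D=RBYG B=RGWB
After move 5 (U'): U=GGWO F=RWBY R=BORO B=YYWB L=RGOW
After move 6 (R'): R=OOBR U=GWWY F=RGBO D=RWYY B=GYBB
Query 1: R[1] = O
Query 2: R[0] = O
Query 3: F[2] = B
Query 4: U[2] = W
Query 5: B[1] = Y
Query 6: B[2] = B

Answer: O O B W Y B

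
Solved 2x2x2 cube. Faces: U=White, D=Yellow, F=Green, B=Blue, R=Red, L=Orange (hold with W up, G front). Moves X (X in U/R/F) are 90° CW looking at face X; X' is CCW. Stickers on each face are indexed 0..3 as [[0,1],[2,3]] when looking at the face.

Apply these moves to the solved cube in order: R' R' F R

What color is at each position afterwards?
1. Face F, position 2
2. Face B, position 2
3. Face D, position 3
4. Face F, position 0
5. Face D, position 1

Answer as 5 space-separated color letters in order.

After move 1 (R'): R=RRRR U=WBWB F=GWGW D=YGYG B=YBYB
After move 2 (R'): R=RRRR U=WYWY F=GBGB D=YWYW B=GBGB
After move 3 (F): F=GGBB U=WYOO R=WRYR D=RRYW L=OYOW
After move 4 (R): R=YWRR U=WGOB F=GRBW D=RGYG B=OBYB
Query 1: F[2] = B
Query 2: B[2] = Y
Query 3: D[3] = G
Query 4: F[0] = G
Query 5: D[1] = G

Answer: B Y G G G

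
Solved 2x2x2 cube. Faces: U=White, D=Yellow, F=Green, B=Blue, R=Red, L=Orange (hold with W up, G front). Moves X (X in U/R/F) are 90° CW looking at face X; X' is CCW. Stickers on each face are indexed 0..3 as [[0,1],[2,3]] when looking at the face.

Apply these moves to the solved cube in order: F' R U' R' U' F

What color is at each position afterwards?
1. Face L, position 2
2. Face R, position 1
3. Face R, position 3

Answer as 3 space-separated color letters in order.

Answer: O G R

Derivation:
After move 1 (F'): F=GGGG U=WWRR R=YRYR D=OOYY L=OWOW
After move 2 (R): R=YYRR U=WGRG F=GOGY D=OBYB B=RBWB
After move 3 (U'): U=GGWR F=OWGY R=GORR B=YYWB L=RBOW
After move 4 (R'): R=ORGR U=GWWY F=OGGR D=OWYY B=BYBB
After move 5 (U'): U=WYGW F=RBGR R=OGGR B=ORBB L=BYOW
After move 6 (F): F=GRRB U=WYWY R=GGWR D=GOYY L=BOOW
Query 1: L[2] = O
Query 2: R[1] = G
Query 3: R[3] = R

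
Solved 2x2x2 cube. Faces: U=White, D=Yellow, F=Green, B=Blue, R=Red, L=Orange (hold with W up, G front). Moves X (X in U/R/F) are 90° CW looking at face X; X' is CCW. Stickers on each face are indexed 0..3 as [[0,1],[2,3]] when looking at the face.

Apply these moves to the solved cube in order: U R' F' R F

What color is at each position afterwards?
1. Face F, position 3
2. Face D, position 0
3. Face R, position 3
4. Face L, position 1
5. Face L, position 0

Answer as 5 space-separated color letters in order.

After move 1 (U): U=WWWW F=RRGG R=BBRR B=OOBB L=GGOO
After move 2 (R'): R=BRBR U=WBWO F=RWGW D=YRYG B=YOYB
After move 3 (F'): F=WWRG U=WBBB R=RRYR D=GOYG L=GOOW
After move 4 (R): R=YRRR U=WWBG F=WORG D=GYYY B=BOBB
After move 5 (F): F=RWGO U=WWWO R=BRGR D=RYYY L=GGOY
Query 1: F[3] = O
Query 2: D[0] = R
Query 3: R[3] = R
Query 4: L[1] = G
Query 5: L[0] = G

Answer: O R R G G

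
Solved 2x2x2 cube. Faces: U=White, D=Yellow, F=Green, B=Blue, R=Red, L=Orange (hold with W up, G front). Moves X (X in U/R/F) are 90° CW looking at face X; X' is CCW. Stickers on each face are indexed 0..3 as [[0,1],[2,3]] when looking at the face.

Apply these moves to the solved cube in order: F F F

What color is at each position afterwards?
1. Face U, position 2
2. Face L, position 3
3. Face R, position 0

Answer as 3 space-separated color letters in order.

Answer: R W Y

Derivation:
After move 1 (F): F=GGGG U=WWOO R=WRWR D=RRYY L=OYOY
After move 2 (F): F=GGGG U=WWYY R=OROR D=WWYY L=OROR
After move 3 (F): F=GGGG U=WWRR R=YRYR D=OOYY L=OWOW
Query 1: U[2] = R
Query 2: L[3] = W
Query 3: R[0] = Y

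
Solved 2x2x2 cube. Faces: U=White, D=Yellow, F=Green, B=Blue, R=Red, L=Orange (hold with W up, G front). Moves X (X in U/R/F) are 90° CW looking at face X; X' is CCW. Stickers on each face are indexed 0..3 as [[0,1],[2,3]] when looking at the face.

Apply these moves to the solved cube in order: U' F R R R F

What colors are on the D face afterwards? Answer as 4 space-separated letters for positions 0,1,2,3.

After move 1 (U'): U=WWWW F=OOGG R=GGRR B=RRBB L=BBOO
After move 2 (F): F=GOGO U=WWOB R=WGWR D=RGYY L=BYOY
After move 3 (R): R=WWRG U=WOOO F=GGGY D=RBYR B=BRWB
After move 4 (R): R=RWGW U=WGOY F=GBGR D=RWYB B=OROB
After move 5 (R): R=GRWW U=WBOR F=GWGB D=ROYO B=YRGB
After move 6 (F): F=GGBW U=WBYY R=ORRW D=WGYO L=BROO
Query: D face = WGYO

Answer: W G Y O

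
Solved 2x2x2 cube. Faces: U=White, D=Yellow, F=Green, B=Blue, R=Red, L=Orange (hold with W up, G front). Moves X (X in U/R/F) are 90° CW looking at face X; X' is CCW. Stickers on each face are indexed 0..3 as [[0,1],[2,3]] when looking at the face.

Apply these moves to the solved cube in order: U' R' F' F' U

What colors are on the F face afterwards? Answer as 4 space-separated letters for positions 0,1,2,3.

After move 1 (U'): U=WWWW F=OOGG R=GGRR B=RRBB L=BBOO
After move 2 (R'): R=GRGR U=WBWR F=OWGW D=YOYG B=YRYB
After move 3 (F'): F=WWOG U=WBGG R=ORYR D=BOYG L=BROW
After move 4 (F'): F=WGWO U=WBOY R=ORBR D=RWYG L=BGOG
After move 5 (U): U=OWYB F=ORWO R=YRBR B=BGYB L=WGOG
Query: F face = ORWO

Answer: O R W O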